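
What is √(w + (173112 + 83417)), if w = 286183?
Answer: 2*√135678 ≈ 736.69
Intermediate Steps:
√(w + (173112 + 83417)) = √(286183 + (173112 + 83417)) = √(286183 + 256529) = √542712 = 2*√135678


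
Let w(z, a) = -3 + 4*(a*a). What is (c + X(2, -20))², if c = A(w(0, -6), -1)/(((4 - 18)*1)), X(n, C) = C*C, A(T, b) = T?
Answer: 29800681/196 ≈ 1.5204e+5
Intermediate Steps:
w(z, a) = -3 + 4*a²
X(n, C) = C²
c = -141/14 (c = (-3 + 4*(-6)²)/(((4 - 18)*1)) = (-3 + 4*36)/((-14*1)) = (-3 + 144)/(-14) = 141*(-1/14) = -141/14 ≈ -10.071)
(c + X(2, -20))² = (-141/14 + (-20)²)² = (-141/14 + 400)² = (5459/14)² = 29800681/196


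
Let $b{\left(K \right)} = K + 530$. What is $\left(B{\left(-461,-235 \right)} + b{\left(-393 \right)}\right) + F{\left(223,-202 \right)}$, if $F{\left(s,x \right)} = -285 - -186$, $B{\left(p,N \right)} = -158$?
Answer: $-120$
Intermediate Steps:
$b{\left(K \right)} = 530 + K$
$F{\left(s,x \right)} = -99$ ($F{\left(s,x \right)} = -285 + 186 = -99$)
$\left(B{\left(-461,-235 \right)} + b{\left(-393 \right)}\right) + F{\left(223,-202 \right)} = \left(-158 + \left(530 - 393\right)\right) - 99 = \left(-158 + 137\right) - 99 = -21 - 99 = -120$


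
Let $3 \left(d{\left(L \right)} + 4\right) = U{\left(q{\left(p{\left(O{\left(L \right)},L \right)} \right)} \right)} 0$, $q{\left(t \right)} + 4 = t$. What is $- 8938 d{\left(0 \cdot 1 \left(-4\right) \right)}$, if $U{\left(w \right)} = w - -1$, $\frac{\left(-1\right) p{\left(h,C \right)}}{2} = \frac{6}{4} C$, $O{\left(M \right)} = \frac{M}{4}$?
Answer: $35752$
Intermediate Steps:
$O{\left(M \right)} = \frac{M}{4}$ ($O{\left(M \right)} = M \frac{1}{4} = \frac{M}{4}$)
$p{\left(h,C \right)} = - 3 C$ ($p{\left(h,C \right)} = - 2 \cdot \frac{6}{4} C = - 2 \cdot 6 \cdot \frac{1}{4} C = - 2 \frac{3 C}{2} = - 3 C$)
$q{\left(t \right)} = -4 + t$
$U{\left(w \right)} = 1 + w$ ($U{\left(w \right)} = w + 1 = 1 + w$)
$d{\left(L \right)} = -4$ ($d{\left(L \right)} = -4 + \frac{\left(1 - \left(4 + 3 L\right)\right) 0}{3} = -4 + \frac{\left(-3 - 3 L\right) 0}{3} = -4 + \frac{1}{3} \cdot 0 = -4 + 0 = -4$)
$- 8938 d{\left(0 \cdot 1 \left(-4\right) \right)} = \left(-8938\right) \left(-4\right) = 35752$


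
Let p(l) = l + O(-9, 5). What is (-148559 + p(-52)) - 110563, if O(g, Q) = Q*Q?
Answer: -259149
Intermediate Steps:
O(g, Q) = Q²
p(l) = 25 + l (p(l) = l + 5² = l + 25 = 25 + l)
(-148559 + p(-52)) - 110563 = (-148559 + (25 - 52)) - 110563 = (-148559 - 27) - 110563 = -148586 - 110563 = -259149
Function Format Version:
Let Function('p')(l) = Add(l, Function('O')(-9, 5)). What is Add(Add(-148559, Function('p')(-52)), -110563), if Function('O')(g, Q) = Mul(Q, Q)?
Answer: -259149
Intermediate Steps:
Function('O')(g, Q) = Pow(Q, 2)
Function('p')(l) = Add(25, l) (Function('p')(l) = Add(l, Pow(5, 2)) = Add(l, 25) = Add(25, l))
Add(Add(-148559, Function('p')(-52)), -110563) = Add(Add(-148559, Add(25, -52)), -110563) = Add(Add(-148559, -27), -110563) = Add(-148586, -110563) = -259149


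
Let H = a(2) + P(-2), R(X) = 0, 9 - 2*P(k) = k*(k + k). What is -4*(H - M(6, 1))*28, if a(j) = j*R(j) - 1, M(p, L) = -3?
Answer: -280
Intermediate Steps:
P(k) = 9/2 - k**2 (P(k) = 9/2 - k*(k + k)/2 = 9/2 - k*2*k/2 = 9/2 - k**2)
a(j) = -1 (a(j) = j*0 - 1 = 0 - 1 = -1)
H = -1/2 (H = -1 + (9/2 - 1*(-2)**2) = -1 + (9/2 - 1*4) = -1 + (9/2 - 4) = -1 + 1/2 = -1/2 ≈ -0.50000)
-4*(H - M(6, 1))*28 = -4*(-1/2 - 1*(-3))*28 = -4*(-1/2 + 3)*28 = -4*5/2*28 = -10*28 = -280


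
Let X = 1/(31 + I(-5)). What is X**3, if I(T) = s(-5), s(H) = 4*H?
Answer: 1/1331 ≈ 0.00075131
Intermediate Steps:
I(T) = -20 (I(T) = 4*(-5) = -20)
X = 1/11 (X = 1/(31 - 20) = 1/11 ≈ 0.090909)
X**3 = (1/11)**3 = 1/1331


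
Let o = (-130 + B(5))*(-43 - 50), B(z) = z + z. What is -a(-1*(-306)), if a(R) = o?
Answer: -11160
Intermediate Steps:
B(z) = 2*z
o = 11160 (o = (-130 + 2*5)*(-43 - 50) = (-130 + 10)*(-93) = -120*(-93) = 11160)
a(R) = 11160
-a(-1*(-306)) = -1*11160 = -11160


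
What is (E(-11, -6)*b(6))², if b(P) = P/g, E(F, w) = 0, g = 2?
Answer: 0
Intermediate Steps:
b(P) = P/2
(E(-11, -6)*b(6))² = (0*((½)*6))² = (0*3)² = 0² = 0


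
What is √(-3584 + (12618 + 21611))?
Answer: 3*√3405 ≈ 175.06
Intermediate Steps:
√(-3584 + (12618 + 21611)) = √(-3584 + 34229) = √30645 = 3*√3405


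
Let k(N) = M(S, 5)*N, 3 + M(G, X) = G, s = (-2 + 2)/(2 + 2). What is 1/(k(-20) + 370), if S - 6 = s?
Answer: 1/310 ≈ 0.0032258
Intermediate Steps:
s = 0 (s = 0/4 = 0*(¼) = 0)
S = 6 (S = 6 + 0 = 6)
M(G, X) = -3 + G
k(N) = 3*N (k(N) = (-3 + 6)*N = 3*N)
1/(k(-20) + 370) = 1/(3*(-20) + 370) = 1/(-60 + 370) = 1/310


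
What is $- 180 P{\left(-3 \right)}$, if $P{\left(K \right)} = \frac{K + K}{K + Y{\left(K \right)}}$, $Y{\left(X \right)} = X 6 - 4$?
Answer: $- \frac{216}{5} \approx -43.2$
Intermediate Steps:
$Y{\left(X \right)} = -4 + 6 X$ ($Y{\left(X \right)} = 6 X - 4 = -4 + 6 X$)
$P{\left(K \right)} = \frac{2 K}{-4 + 7 K}$ ($P{\left(K \right)} = \frac{K + K}{K + \left(-4 + 6 K\right)} = \frac{2 K}{-4 + 7 K}$)
$- 180 P{\left(-3 \right)} = - 180 \cdot 2 \left(-3\right) \frac{1}{-4 + 7 \left(-3\right)} = - 180 \cdot 2 \left(-3\right) \frac{1}{-4 - 21} = - 180 \cdot 2 \left(-3\right) \frac{1}{-25} = - 180 \cdot 2 \left(-3\right) \left(- \frac{1}{25}\right) = \left(-180\right) \frac{6}{25} = - \frac{216}{5}$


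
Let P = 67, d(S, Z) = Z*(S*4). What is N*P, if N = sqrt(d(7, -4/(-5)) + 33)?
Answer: 67*sqrt(1385)/5 ≈ 498.69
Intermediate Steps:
d(S, Z) = 4*S*Z (d(S, Z) = Z*(4*S) = 4*S*Z)
N = sqrt(1385)/5 (N = sqrt(4*7*(-4/(-5)) + 33) = sqrt(4*7*(-4*(-1/5)) + 33) = sqrt(4*7*(4/5) + 33) = sqrt(112/5 + 33) = sqrt(277/5) = sqrt(1385)/5 ≈ 7.4431)
N*P = (sqrt(1385)/5)*67 = 67*sqrt(1385)/5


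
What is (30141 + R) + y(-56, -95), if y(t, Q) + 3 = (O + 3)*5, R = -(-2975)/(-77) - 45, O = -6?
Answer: 330433/11 ≈ 30039.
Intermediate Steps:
R = -920/11 (R = -(-2975)*(-1)/77 - 45 = -85*5/11 - 45 = -425/11 - 45 = -920/11 ≈ -83.636)
y(t, Q) = -18 (y(t, Q) = -3 + (-6 + 3)*5 = -3 - 3*5 = -3 - 15 = -18)
(30141 + R) + y(-56, -95) = (30141 - 920/11) - 18 = 330631/11 - 18 = 330433/11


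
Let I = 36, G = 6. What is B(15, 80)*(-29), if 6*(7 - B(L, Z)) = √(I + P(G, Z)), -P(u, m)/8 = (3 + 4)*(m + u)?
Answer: -203 + 29*I*√1195/3 ≈ -203.0 + 334.17*I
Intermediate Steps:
P(u, m) = -56*m - 56*u (P(u, m) = -8*(3 + 4)*(m + u) = -56*(m + u) = -8*(7*m + 7*u) = -56*m - 56*u)
B(L, Z) = 7 - √(-300 - 56*Z)/6 (B(L, Z) = 7 - √(36 + (-56*Z - 56*6))/6 = 7 - √(36 + (-56*Z - 336))/6 = 7 - √(36 + (-336 - 56*Z))/6 = 7 - √(-300 - 56*Z)/6)
B(15, 80)*(-29) = (7 - √(-75 - 14*80)/3)*(-29) = (7 - √(-75 - 1120)/3)*(-29) = (7 - I*√1195/3)*(-29) = -203 + 29*I*√1195/3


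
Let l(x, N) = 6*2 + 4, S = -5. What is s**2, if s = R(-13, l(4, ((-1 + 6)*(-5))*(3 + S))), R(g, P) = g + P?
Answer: 9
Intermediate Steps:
l(x, N) = 16 (l(x, N) = 12 + 4 = 16)
R(g, P) = P + g
s = 3 (s = 16 - 13 = 3)
s**2 = 3**2 = 9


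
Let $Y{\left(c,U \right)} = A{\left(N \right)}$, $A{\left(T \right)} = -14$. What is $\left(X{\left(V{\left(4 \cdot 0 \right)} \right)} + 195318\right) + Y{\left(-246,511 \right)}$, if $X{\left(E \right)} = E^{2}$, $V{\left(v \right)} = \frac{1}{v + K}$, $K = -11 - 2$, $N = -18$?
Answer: $\frac{33006377}{169} \approx 1.953 \cdot 10^{5}$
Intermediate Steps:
$K = -13$ ($K = -11 - 2 = -13$)
$Y{\left(c,U \right)} = -14$
$V{\left(v \right)} = \frac{1}{-13 + v}$ ($V{\left(v \right)} = \frac{1}{v - 13} = \frac{1}{-13 + v}$)
$\left(X{\left(V{\left(4 \cdot 0 \right)} \right)} + 195318\right) + Y{\left(-246,511 \right)} = \left(\left(\frac{1}{-13 + 4 \cdot 0}\right)^{2} + 195318\right) - 14 = \left(\left(\frac{1}{-13 + 0}\right)^{2} + 195318\right) - 14 = \left(\left(\frac{1}{-13}\right)^{2} + 195318\right) - 14 = \left(\left(- \frac{1}{13}\right)^{2} + 195318\right) - 14 = \left(\frac{1}{169} + 195318\right) - 14 = \frac{33008743}{169} - 14 = \frac{33006377}{169}$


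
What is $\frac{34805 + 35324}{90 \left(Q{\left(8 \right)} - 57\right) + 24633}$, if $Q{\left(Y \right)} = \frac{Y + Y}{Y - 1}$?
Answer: $\frac{490903}{137961} \approx 3.5583$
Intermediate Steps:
$Q{\left(Y \right)} = \frac{2 Y}{-1 + Y}$
$\frac{34805 + 35324}{90 \left(Q{\left(8 \right)} - 57\right) + 24633} = \frac{34805 + 35324}{90 \left(2 \cdot 8 \frac{1}{-1 + 8} - 57\right) + 24633} = \frac{70129}{90 \left(2 \cdot 8 \cdot \frac{1}{7} - 57\right) + 24633} = \frac{70129}{90 \left(\frac{16}{7} - 57\right) + 24633} = \frac{70129}{90 \left(- \frac{383}{7}\right) + 24633} = \frac{70129}{- \frac{34470}{7} + 24633} = \frac{70129}{\frac{137961}{7}} = 70129 \cdot \frac{7}{137961} = \frac{490903}{137961}$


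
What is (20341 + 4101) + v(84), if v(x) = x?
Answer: 24526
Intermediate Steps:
(20341 + 4101) + v(84) = (20341 + 4101) + 84 = 24442 + 84 = 24526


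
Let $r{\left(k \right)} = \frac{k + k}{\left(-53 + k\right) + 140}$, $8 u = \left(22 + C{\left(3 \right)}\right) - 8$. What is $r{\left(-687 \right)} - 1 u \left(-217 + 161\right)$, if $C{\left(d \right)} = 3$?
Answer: $\frac{12129}{100} \approx 121.29$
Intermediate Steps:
$u = \frac{17}{8}$ ($u = \frac{\left(22 + 3\right) - 8}{8} = \frac{25 - 8}{8} = \frac{1}{8} \cdot 17 = \frac{17}{8} \approx 2.125$)
$r{\left(k \right)} = \frac{2 k}{87 + k}$
$r{\left(-687 \right)} - 1 u \left(-217 + 161\right) = 2 \left(-687\right) \frac{1}{87 - 687} - 1 \cdot \frac{17}{8} \left(-217 + 161\right) = 2 \left(-687\right) \frac{1}{-600} - \frac{17}{8} \left(-56\right) = 2 \left(-687\right) \left(- \frac{1}{600}\right) - -119 = \frac{229}{100} + 119 = \frac{12129}{100}$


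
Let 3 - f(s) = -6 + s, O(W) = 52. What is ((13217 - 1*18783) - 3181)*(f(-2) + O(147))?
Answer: -551061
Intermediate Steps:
f(s) = 9 - s (f(s) = 3 - (-6 + s) = 3 + (6 - s) = 9 - s)
((13217 - 1*18783) - 3181)*(f(-2) + O(147)) = ((13217 - 1*18783) - 3181)*((9 - 1*(-2)) + 52) = ((13217 - 18783) - 3181)*((9 + 2) + 52) = (-5566 - 3181)*(11 + 52) = -8747*63 = -551061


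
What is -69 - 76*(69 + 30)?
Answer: -7593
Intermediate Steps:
-69 - 76*(69 + 30) = -69 - 76*99 = -69 - 7524 = -7593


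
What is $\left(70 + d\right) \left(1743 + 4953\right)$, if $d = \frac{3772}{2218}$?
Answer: $\frac{532439136}{1109} \approx 4.8011 \cdot 10^{5}$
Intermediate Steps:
$d = \frac{1886}{1109}$ ($d = 3772 \cdot \frac{1}{2218} = \frac{1886}{1109} \approx 1.7006$)
$\left(70 + d\right) \left(1743 + 4953\right) = \left(70 + \frac{1886}{1109}\right) \left(1743 + 4953\right) = \frac{79516}{1109} \cdot 6696 = \frac{532439136}{1109}$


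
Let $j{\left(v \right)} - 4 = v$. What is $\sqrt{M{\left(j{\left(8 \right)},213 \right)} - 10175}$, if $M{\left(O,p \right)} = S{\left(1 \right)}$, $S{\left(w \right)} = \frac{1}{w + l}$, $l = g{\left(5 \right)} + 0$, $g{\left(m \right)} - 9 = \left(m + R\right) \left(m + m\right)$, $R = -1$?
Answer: $\frac{i \sqrt{1017498}}{10} \approx 100.87 i$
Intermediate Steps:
$g{\left(m \right)} = 9 + 2 m \left(-1 + m\right)$ ($g{\left(m \right)} = 9 + \left(m - 1\right) \left(m + m\right) = 9 + \left(-1 + m\right) 2 m = 9 + 2 m \left(-1 + m\right)$)
$l = 49$ ($l = \left(9 - 10 + 2 \cdot 5^{2}\right) + 0 = \left(9 - 10 + 2 \cdot 25\right) + 0 = \left(9 - 10 + 50\right) + 0 = 49 + 0 = 49$)
$S{\left(w \right)} = \frac{1}{49 + w}$ ($S{\left(w \right)} = \frac{1}{w + 49} = \frac{1}{49 + w}$)
$j{\left(v \right)} = 4 + v$
$M{\left(O,p \right)} = \frac{1}{50}$ ($M{\left(O,p \right)} = \frac{1}{49 + 1} = \frac{1}{50}$)
$\sqrt{M{\left(j{\left(8 \right)},213 \right)} - 10175} = \sqrt{\frac{1}{50} - 10175} = \sqrt{- \frac{508749}{50}} = \frac{i \sqrt{1017498}}{10}$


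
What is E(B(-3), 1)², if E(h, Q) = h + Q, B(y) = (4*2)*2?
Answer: 289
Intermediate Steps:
B(y) = 16 (B(y) = 8*2 = 16)
E(h, Q) = Q + h
E(B(-3), 1)² = (1 + 16)² = 17² = 289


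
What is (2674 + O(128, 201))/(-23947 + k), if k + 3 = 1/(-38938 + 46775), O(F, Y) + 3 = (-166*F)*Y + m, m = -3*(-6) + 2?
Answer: 11149848803/62565383 ≈ 178.21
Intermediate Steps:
m = 20 (m = 18 + 2 = 20)
O(F, Y) = 17 - 166*F*Y (O(F, Y) = -3 + ((-166*F)*Y + 20) = -3 + (-166*F*Y + 20) = -3 + (20 - 166*F*Y) = 17 - 166*F*Y)
k = -23510/7837 (k = -3 + 1/(-38938 + 46775) = -3 + 1/7837 = -23510/7837 ≈ -2.9999)
(2674 + O(128, 201))/(-23947 + k) = (2674 + (17 - 166*128*201))/(-23947 - 23510/7837) = (2674 + (17 - 4270848))/(-187696149/7837) = (2674 - 4270831)*(-7837/187696149) = -4268157*(-7837/187696149) = 11149848803/62565383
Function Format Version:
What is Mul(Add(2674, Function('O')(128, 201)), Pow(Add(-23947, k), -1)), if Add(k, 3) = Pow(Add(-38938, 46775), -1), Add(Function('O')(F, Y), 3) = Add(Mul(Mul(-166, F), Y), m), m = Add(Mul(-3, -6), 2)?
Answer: Rational(11149848803, 62565383) ≈ 178.21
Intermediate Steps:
m = 20 (m = Add(18, 2) = 20)
Function('O')(F, Y) = Add(17, Mul(-166, F, Y)) (Function('O')(F, Y) = Add(-3, Add(Mul(Mul(-166, F), Y), 20)) = Add(-3, Add(Mul(-166, F, Y), 20)) = Add(-3, Add(20, Mul(-166, F, Y))) = Add(17, Mul(-166, F, Y)))
k = Rational(-23510, 7837) (k = Add(-3, Pow(Add(-38938, 46775), -1)) = Add(-3, Pow(7837, -1)) = Add(-3, Rational(1, 7837)) = Rational(-23510, 7837) ≈ -2.9999)
Mul(Add(2674, Function('O')(128, 201)), Pow(Add(-23947, k), -1)) = Mul(Add(2674, Add(17, Mul(-166, 128, 201))), Pow(Add(-23947, Rational(-23510, 7837)), -1)) = Mul(Add(2674, Add(17, -4270848)), Pow(Rational(-187696149, 7837), -1)) = Mul(Add(2674, -4270831), Rational(-7837, 187696149)) = Mul(-4268157, Rational(-7837, 187696149)) = Rational(11149848803, 62565383)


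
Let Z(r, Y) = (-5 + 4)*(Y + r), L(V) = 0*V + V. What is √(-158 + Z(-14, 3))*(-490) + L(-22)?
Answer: -22 - 3430*I*√3 ≈ -22.0 - 5940.9*I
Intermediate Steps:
L(V) = V (L(V) = 0 + V = V)
Z(r, Y) = -Y - r (Z(r, Y) = -(Y + r) = -Y - r)
√(-158 + Z(-14, 3))*(-490) + L(-22) = √(-158 + (-1*3 - 1*(-14)))*(-490) - 22 = √(-158 + (-3 + 14))*(-490) - 22 = √(-158 + 11)*(-490) - 22 = √(-147)*(-490) - 22 = (7*I*√3)*(-490) - 22 = -3430*I*√3 - 22 = -22 - 3430*I*√3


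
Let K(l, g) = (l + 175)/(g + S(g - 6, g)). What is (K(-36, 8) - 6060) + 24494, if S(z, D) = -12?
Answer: 73597/4 ≈ 18399.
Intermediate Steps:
K(l, g) = (175 + l)/(-12 + g) (K(l, g) = (l + 175)/(g - 12) = (175 + l)/(-12 + g))
(K(-36, 8) - 6060) + 24494 = ((175 - 36)/(-12 + 8) - 6060) + 24494 = (139/(-4) - 6060) + 24494 = (-¼*139 - 6060) + 24494 = (-139/4 - 6060) + 24494 = -24379/4 + 24494 = 73597/4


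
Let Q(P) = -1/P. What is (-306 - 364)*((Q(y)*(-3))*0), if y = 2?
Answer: 0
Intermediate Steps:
(-306 - 364)*((Q(y)*(-3))*0) = (-306 - 364)*((-1/2*(-3))*0) = -670*-1*½*(-3)*0 = -670*(-½*(-3))*0 = -1005*0 = -670*0 = 0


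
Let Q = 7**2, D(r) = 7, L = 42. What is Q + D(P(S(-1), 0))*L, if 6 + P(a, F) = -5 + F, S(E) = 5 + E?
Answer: 343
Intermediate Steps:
P(a, F) = -11 + F (P(a, F) = -6 + (-5 + F) = -11 + F)
Q = 49
Q + D(P(S(-1), 0))*L = 49 + 7*42 = 49 + 294 = 343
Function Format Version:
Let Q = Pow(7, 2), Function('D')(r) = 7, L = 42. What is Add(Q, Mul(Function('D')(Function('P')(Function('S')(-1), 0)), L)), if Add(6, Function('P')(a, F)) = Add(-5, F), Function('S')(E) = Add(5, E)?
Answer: 343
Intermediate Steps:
Function('P')(a, F) = Add(-11, F) (Function('P')(a, F) = Add(-6, Add(-5, F)) = Add(-11, F))
Q = 49
Add(Q, Mul(Function('D')(Function('P')(Function('S')(-1), 0)), L)) = Add(49, Mul(7, 42)) = Add(49, 294) = 343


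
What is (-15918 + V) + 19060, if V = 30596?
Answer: 33738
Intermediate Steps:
(-15918 + V) + 19060 = (-15918 + 30596) + 19060 = 14678 + 19060 = 33738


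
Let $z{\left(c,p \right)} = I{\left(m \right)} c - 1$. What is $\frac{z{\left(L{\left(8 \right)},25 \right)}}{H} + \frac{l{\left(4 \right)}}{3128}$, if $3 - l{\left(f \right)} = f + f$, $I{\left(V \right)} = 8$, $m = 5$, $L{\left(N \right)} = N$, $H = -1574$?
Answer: $- \frac{102467}{2461736} \approx -0.041624$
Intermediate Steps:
$l{\left(f \right)} = 3 - 2 f$ ($l{\left(f \right)} = 3 - \left(f + f\right) = 3 - 2 f$)
$z{\left(c,p \right)} = -1 + 8 c$ ($z{\left(c,p \right)} = 8 c - 1 = -1 + 8 c$)
$\frac{z{\left(L{\left(8 \right)},25 \right)}}{H} + \frac{l{\left(4 \right)}}{3128} = \frac{-1 + 8 \cdot 8}{-1574} + \frac{3 - 8}{3128} = \left(-1 + 64\right) \left(- \frac{1}{1574}\right) + \left(3 - 8\right) \frac{1}{3128} = 63 \left(- \frac{1}{1574}\right) - \frac{5}{3128} = - \frac{63}{1574} - \frac{5}{3128} = - \frac{102467}{2461736}$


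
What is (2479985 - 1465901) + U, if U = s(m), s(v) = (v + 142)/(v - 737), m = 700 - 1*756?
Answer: 804168526/793 ≈ 1.0141e+6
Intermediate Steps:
m = -56 (m = 700 - 756 = -56)
s(v) = (142 + v)/(-737 + v)
U = -86/793 (U = (142 - 56)/(-737 - 56) = 86/(-793) = -1/793*86 = -86/793 ≈ -0.10845)
(2479985 - 1465901) + U = (2479985 - 1465901) - 86/793 = 1014084 - 86/793 = 804168526/793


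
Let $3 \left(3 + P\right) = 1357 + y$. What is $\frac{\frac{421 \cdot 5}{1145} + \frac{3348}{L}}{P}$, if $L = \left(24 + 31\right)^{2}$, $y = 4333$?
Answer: $\frac{6120651}{3935370725} \approx 0.0015553$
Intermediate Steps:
$L = 3025$ ($L = 55^{2} = 3025$)
$P = \frac{5681}{3}$ ($P = -3 + \frac{1357 + 4333}{3} = -3 + \frac{1}{3} \cdot 5690 = -3 + \frac{5690}{3} = \frac{5681}{3} \approx 1893.7$)
$\frac{\frac{421 \cdot 5}{1145} + \frac{3348}{L}}{P} = \frac{\frac{421 \cdot 5}{1145} + \frac{3348}{3025}}{\frac{5681}{3}} = \left(2105 \cdot \frac{1}{1145} + 3348 \cdot \frac{1}{3025}\right) \frac{3}{5681} = \left(\frac{421}{229} + \frac{3348}{3025}\right) \frac{3}{5681} = \frac{2040217}{692725} \cdot \frac{3}{5681} = \frac{6120651}{3935370725}$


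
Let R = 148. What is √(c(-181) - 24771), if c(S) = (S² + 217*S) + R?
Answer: I*√31139 ≈ 176.46*I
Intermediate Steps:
c(S) = 148 + S² + 217*S (c(S) = (S² + 217*S) + 148 = 148 + S² + 217*S)
√(c(-181) - 24771) = √((148 + (-181)² + 217*(-181)) - 24771) = √((148 + 32761 - 39277) - 24771) = √(-6368 - 24771) = √(-31139) = I*√31139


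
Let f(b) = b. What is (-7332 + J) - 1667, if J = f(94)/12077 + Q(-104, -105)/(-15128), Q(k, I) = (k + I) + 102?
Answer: -1644122288873/182700856 ≈ -8999.0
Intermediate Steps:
Q(k, I) = 102 + I + k (Q(k, I) = (I + k) + 102 = 102 + I + k)
J = 2714271/182700856 (J = 94/12077 + (102 - 105 - 104)/(-15128) = 94*(1/12077) - 107*(-1/15128) = 94/12077 + 107/15128 = 2714271/182700856 ≈ 0.014856)
(-7332 + J) - 1667 = (-7332 + 2714271/182700856) - 1667 = -1339559961921/182700856 - 1667 = -1644122288873/182700856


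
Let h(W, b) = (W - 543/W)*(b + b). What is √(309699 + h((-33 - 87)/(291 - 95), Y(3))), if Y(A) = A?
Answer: √385895490/35 ≈ 561.26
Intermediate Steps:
h(W, b) = 2*b*(W - 543/W) (h(W, b) = (W - 543/W)*(2*b) = 2*b*(W - 543/W))
√(309699 + h((-33 - 87)/(291 - 95), Y(3))) = √(309699 + 2*3*(-543 + ((-33 - 87)/(291 - 95))²)/((-33 - 87)/(291 - 95))) = √(309699 + 2*3*(-543 + (-120/196)²)/(-120/196)) = √(309699 + 2*3*(-543 + (-120*1/196)²)/(-120*1/196)) = √(309699 + 2*3*(-543 + (-30/49)²)/(-30/49)) = √(309699 + 2*3*(-49/30)*(-543 + 900/2401)) = √(309699 + 2*3*(-49/30)*(-1302843/2401)) = √(309699 + 1302843/245) = √(77179098/245) = √385895490/35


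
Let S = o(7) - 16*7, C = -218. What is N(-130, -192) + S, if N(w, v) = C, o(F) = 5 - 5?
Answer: -330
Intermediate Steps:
o(F) = 0
S = -112 (S = 0 - 16*7 = 0 - 112 = -112)
N(w, v) = -218
N(-130, -192) + S = -218 - 112 = -330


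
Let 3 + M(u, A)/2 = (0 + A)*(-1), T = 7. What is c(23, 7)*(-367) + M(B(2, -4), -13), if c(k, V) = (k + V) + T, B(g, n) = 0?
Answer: -13559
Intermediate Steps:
M(u, A) = -6 - 2*A (M(u, A) = -6 + 2*((0 + A)*(-1)) = -6 + 2*(A*(-1)) = -6 + 2*(-A) = -6 - 2*A)
c(k, V) = 7 + V + k (c(k, V) = (k + V) + 7 = (V + k) + 7 = 7 + V + k)
c(23, 7)*(-367) + M(B(2, -4), -13) = (7 + 7 + 23)*(-367) + (-6 - 2*(-13)) = 37*(-367) + (-6 + 26) = -13579 + 20 = -13559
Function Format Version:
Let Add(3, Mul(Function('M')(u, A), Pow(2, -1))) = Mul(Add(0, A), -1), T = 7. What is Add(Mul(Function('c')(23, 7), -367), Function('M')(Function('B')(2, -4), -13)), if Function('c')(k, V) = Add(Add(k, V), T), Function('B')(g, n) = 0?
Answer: -13559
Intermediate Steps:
Function('M')(u, A) = Add(-6, Mul(-2, A)) (Function('M')(u, A) = Add(-6, Mul(2, Mul(Add(0, A), -1))) = Add(-6, Mul(2, Mul(A, -1))) = Add(-6, Mul(2, Mul(-1, A))) = Add(-6, Mul(-2, A)))
Function('c')(k, V) = Add(7, V, k) (Function('c')(k, V) = Add(Add(k, V), 7) = Add(Add(V, k), 7) = Add(7, V, k))
Add(Mul(Function('c')(23, 7), -367), Function('M')(Function('B')(2, -4), -13)) = Add(Mul(Add(7, 7, 23), -367), Add(-6, Mul(-2, -13))) = Add(Mul(37, -367), Add(-6, 26)) = Add(-13579, 20) = -13559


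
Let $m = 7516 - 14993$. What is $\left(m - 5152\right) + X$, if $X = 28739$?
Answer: $16110$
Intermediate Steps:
$m = -7477$
$\left(m - 5152\right) + X = \left(-7477 - 5152\right) + 28739 = -12629 + 28739 = 16110$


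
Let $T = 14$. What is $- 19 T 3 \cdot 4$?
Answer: $-3192$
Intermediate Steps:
$- 19 T 3 \cdot 4 = \left(-19\right) 14 \cdot 3 \cdot 4 = \left(-266\right) 12 = -3192$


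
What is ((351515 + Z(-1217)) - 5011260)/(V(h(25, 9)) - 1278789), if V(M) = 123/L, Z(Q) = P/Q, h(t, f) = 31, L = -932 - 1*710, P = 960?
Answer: 9311635246250/2555422111437 ≈ 3.6439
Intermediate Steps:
L = -1642 (L = -932 - 710 = -1642)
Z(Q) = 960/Q
V(M) = -123/1642 (V(M) = 123/(-1642) = 123*(-1/1642) = -123/1642)
((351515 + Z(-1217)) - 5011260)/(V(h(25, 9)) - 1278789) = ((351515 + 960/(-1217)) - 5011260)/(-123/1642 - 1278789) = ((351515 + 960*(-1/1217)) - 5011260)/(-2099771661/1642) = ((351515 - 960/1217) - 5011260)*(-1642/2099771661) = (427792795/1217 - 5011260)*(-1642/2099771661) = -5670910625/1217*(-1642/2099771661) = 9311635246250/2555422111437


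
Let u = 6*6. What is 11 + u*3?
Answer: 119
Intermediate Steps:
u = 36
11 + u*3 = 11 + 36*3 = 11 + 108 = 119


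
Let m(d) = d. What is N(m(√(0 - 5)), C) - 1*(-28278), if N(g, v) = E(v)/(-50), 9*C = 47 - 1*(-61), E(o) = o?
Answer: 706944/25 ≈ 28278.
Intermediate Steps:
C = 12 (C = (47 - 1*(-61))/9 = (47 + 61)/9 = (⅑)*108 = 12)
N(g, v) = -v/50 (N(g, v) = v/(-50) = v*(-1/50) = -v/50)
N(m(√(0 - 5)), C) - 1*(-28278) = -1/50*12 - 1*(-28278) = -6/25 + 28278 = 706944/25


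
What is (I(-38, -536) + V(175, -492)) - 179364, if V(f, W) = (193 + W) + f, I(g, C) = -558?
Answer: -180046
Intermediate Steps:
V(f, W) = 193 + W + f
(I(-38, -536) + V(175, -492)) - 179364 = (-558 + (193 - 492 + 175)) - 179364 = (-558 - 124) - 179364 = -682 - 179364 = -180046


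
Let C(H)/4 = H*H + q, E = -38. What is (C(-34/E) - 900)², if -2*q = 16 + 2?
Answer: 113393827600/130321 ≈ 8.7011e+5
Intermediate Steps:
q = -9 (q = -(16 + 2)/2 = -½*18 = -9)
C(H) = -36 + 4*H² (C(H) = 4*(H*H - 9) = 4*(H² - 9) = 4*(-9 + H²) = -36 + 4*H²)
(C(-34/E) - 900)² = ((-36 + 4*(-34/(-38))²) - 900)² = ((-36 + 4*(-34*(-1/38))²) - 900)² = ((-36 + 4*(17/19)²) - 900)² = ((-36 + 4*(289/361)) - 900)² = ((-36 + 1156/361) - 900)² = (-11840/361 - 900)² = (-336740/361)² = 113393827600/130321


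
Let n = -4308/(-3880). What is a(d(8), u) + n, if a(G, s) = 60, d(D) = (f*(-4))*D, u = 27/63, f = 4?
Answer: 59277/970 ≈ 61.110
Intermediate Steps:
u = 3/7 (u = 27*(1/63) = 3/7 ≈ 0.42857)
n = 1077/970 (n = -4308*(-1/3880) = 1077/970 ≈ 1.1103)
d(D) = -16*D (d(D) = (4*(-4))*D = -16*D)
a(d(8), u) + n = 60 + 1077/970 = 59277/970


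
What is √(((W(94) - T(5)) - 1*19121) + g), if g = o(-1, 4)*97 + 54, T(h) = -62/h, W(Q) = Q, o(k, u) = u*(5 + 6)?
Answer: I*√367315/5 ≈ 121.21*I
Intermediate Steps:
o(k, u) = 11*u (o(k, u) = u*11 = 11*u)
g = 4322 (g = (11*4)*97 + 54 = 44*97 + 54 = 4268 + 54 = 4322)
√(((W(94) - T(5)) - 1*19121) + g) = √(((94 - (-62)/5) - 1*19121) + 4322) = √(((94 - (-62)/5) - 19121) + 4322) = √(((94 - 1*(-62/5)) - 19121) + 4322) = √(((94 + 62/5) - 19121) + 4322) = √((532/5 - 19121) + 4322) = √(-95073/5 + 4322) = √(-73463/5) = I*√367315/5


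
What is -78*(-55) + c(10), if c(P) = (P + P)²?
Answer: 4690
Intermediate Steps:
c(P) = 4*P² (c(P) = (2*P)² = 4*P²)
-78*(-55) + c(10) = -78*(-55) + 4*10² = 4290 + 4*100 = 4290 + 400 = 4690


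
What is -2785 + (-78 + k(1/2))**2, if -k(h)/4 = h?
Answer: 3615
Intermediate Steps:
k(h) = -4*h
-2785 + (-78 + k(1/2))**2 = -2785 + (-78 - 4/2)**2 = -2785 + (-78 - 4*1/2)**2 = -2785 + (-78 - 2)**2 = -2785 + (-80)**2 = -2785 + 6400 = 3615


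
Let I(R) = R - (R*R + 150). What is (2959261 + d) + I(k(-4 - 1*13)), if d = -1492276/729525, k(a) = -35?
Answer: 2157824758499/729525 ≈ 2.9578e+6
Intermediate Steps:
d = -1492276/729525 (d = -1492276*1/729525 = -1492276/729525 ≈ -2.0455)
I(R) = -150 + R - R² (I(R) = R - (R² + 150) = R - (150 + R²) = R + (-150 - R²) = -150 + R - R²)
(2959261 + d) + I(k(-4 - 1*13)) = (2959261 - 1492276/729525) + (-150 - 35 - 1*(-35)²) = 2158853388749/729525 + (-150 - 35 - 1*1225) = 2158853388749/729525 + (-150 - 35 - 1225) = 2158853388749/729525 - 1410 = 2157824758499/729525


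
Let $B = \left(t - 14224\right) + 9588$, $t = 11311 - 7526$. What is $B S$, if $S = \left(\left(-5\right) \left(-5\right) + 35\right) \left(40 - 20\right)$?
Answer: $-1021200$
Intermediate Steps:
$t = 3785$ ($t = 11311 - 7526 = 3785$)
$B = -851$ ($B = \left(3785 - 14224\right) + 9588 = -10439 + 9588 = -851$)
$S = 1200$ ($S = \left(25 + 35\right) 20 = 60 \cdot 20 = 1200$)
$B S = \left(-851\right) 1200 = -1021200$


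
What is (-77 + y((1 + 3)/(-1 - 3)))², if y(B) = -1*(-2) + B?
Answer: 5776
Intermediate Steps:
y(B) = 2 + B
(-77 + y((1 + 3)/(-1 - 3)))² = (-77 + (2 + (1 + 3)/(-1 - 3)))² = (-77 + (2 + 4/(-4)))² = (-77 + (2 + 4*(-¼)))² = (-77 + (2 - 1))² = (-77 + 1)² = (-76)² = 5776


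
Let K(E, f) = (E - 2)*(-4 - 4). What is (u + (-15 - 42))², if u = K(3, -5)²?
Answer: 49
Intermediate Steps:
K(E, f) = 16 - 8*E (K(E, f) = (-2 + E)*(-8) = 16 - 8*E)
u = 64 (u = (16 - 8*3)² = (16 - 24)² = (-8)² = 64)
(u + (-15 - 42))² = (64 + (-15 - 42))² = (64 - 57)² = 7² = 49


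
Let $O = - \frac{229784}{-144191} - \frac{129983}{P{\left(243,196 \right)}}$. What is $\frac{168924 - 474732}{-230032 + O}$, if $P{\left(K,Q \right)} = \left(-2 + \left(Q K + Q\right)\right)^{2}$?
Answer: $\frac{100842235916557052352}{75854066980088683105} \approx 1.3294$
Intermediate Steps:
$P{\left(K,Q \right)} = \left(-2 + Q + K Q\right)^{2}$ ($P{\left(K,Q \right)} = \left(-2 + \left(K Q + Q\right)\right)^{2} = \left(-2 + \left(Q + K Q\right)\right)^{2} = \left(-2 + Q + K Q\right)^{2}$)
$O = \frac{525484325105503}{329756696739644}$ ($O = - \frac{229784}{-144191} - \frac{129983}{\left(-2 + 196 + 243 \cdot 196\right)^{2}} = \left(-229784\right) \left(- \frac{1}{144191}\right) - \frac{129983}{\left(-2 + 196 + 47628\right)^{2}} = \frac{229784}{144191} - \frac{129983}{47822^{2}} = \frac{229784}{144191} - \frac{129983}{2286943684} = \frac{525484325105503}{329756696739644} \approx 1.5936$)
$\frac{168924 - 474732}{-230032 + O} = \frac{168924 - 474732}{-230032 + \frac{525484325105503}{329756696739644}} = - \frac{305808}{- \frac{75854066980088683105}{329756696739644}} = \left(-305808\right) \left(- \frac{329756696739644}{75854066980088683105}\right) = \frac{100842235916557052352}{75854066980088683105}$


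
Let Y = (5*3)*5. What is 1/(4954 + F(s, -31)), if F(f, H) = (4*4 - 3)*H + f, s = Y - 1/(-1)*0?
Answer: 1/4626 ≈ 0.00021617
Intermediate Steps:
Y = 75 (Y = 15*5 = 75)
s = 75 (s = 75 - 1/(-1)*0 = 75 - 1*(-1)*0 = 75 + 1*0 = 75 + 0 = 75)
F(f, H) = f + 13*H (F(f, H) = (16 - 3)*H + f = 13*H + f = f + 13*H)
1/(4954 + F(s, -31)) = 1/(4954 + (75 + 13*(-31))) = 1/(4954 + (75 - 403)) = 1/(4954 - 328) = 1/4626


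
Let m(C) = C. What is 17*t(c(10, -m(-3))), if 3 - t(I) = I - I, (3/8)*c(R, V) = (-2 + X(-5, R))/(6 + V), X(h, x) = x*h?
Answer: 51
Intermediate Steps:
X(h, x) = h*x
c(R, V) = 8*(-2 - 5*R)/(3*(6 + V)) (c(R, V) = 8*((-2 - 5*R)/(6 + V))/3 = 8*(-2 - 5*R)/(3*(6 + V)))
t(I) = 3 (t(I) = 3 - (I - I) = 3 - 1*0 = 3 + 0 = 3)
17*t(c(10, -m(-3))) = 17*3 = 51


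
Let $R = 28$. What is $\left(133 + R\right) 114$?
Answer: $18354$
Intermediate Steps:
$\left(133 + R\right) 114 = \left(133 + 28\right) 114 = 161 \cdot 114 = 18354$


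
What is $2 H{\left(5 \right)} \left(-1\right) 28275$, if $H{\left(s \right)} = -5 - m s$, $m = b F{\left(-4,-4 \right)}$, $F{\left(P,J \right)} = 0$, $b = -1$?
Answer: $282750$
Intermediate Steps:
$m = 0$ ($m = \left(-1\right) 0 = 0$)
$H{\left(s \right)} = -5$ ($H{\left(s \right)} = -5 - 0 s = -5 - 0 = -5 + 0 = -5$)
$2 H{\left(5 \right)} \left(-1\right) 28275 = 2 \left(-5\right) \left(-1\right) 28275 = \left(-10\right) \left(-1\right) 28275 = 10 \cdot 28275 = 282750$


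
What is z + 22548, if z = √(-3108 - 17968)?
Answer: 22548 + 2*I*√5269 ≈ 22548.0 + 145.18*I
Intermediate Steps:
z = 2*I*√5269 (z = √(-21076) = 2*I*√5269 ≈ 145.18*I)
z + 22548 = 2*I*√5269 + 22548 = 22548 + 2*I*√5269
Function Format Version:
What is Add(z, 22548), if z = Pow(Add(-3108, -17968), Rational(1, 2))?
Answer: Add(22548, Mul(2, I, Pow(5269, Rational(1, 2)))) ≈ Add(22548., Mul(145.18, I))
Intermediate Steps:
z = Mul(2, I, Pow(5269, Rational(1, 2))) (z = Pow(-21076, Rational(1, 2)) = Mul(2, I, Pow(5269, Rational(1, 2))) ≈ Mul(145.18, I))
Add(z, 22548) = Add(Mul(2, I, Pow(5269, Rational(1, 2))), 22548) = Add(22548, Mul(2, I, Pow(5269, Rational(1, 2))))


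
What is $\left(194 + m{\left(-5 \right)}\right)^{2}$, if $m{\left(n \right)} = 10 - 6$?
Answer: $39204$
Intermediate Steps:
$m{\left(n \right)} = 4$ ($m{\left(n \right)} = 10 - 6 = 4$)
$\left(194 + m{\left(-5 \right)}\right)^{2} = \left(194 + 4\right)^{2} = 198^{2} = 39204$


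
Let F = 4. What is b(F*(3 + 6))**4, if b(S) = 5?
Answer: 625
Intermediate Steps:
b(F*(3 + 6))**4 = 5**4 = 625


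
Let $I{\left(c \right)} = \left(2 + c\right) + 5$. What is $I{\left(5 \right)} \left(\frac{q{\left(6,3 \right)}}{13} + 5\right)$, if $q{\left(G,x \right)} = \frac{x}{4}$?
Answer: $\frac{789}{13} \approx 60.692$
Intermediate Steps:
$q{\left(G,x \right)} = \frac{x}{4}$ ($q{\left(G,x \right)} = x \frac{1}{4} = \frac{x}{4}$)
$I{\left(c \right)} = 7 + c$
$I{\left(5 \right)} \left(\frac{q{\left(6,3 \right)}}{13} + 5\right) = \left(7 + 5\right) \left(\frac{\frac{1}{4} \cdot 3}{13} + 5\right) = 12 \left(\frac{3}{4} \cdot \frac{1}{13} + 5\right) = 12 \left(\frac{3}{52} + 5\right) = 12 \cdot \frac{263}{52} = \frac{789}{13}$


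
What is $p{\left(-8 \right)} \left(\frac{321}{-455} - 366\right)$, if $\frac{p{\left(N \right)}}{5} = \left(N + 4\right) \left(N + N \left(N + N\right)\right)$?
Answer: $\frac{80088480}{91} \approx 8.8009 \cdot 10^{5}$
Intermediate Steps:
$p{\left(N \right)} = 5 \left(4 + N\right) \left(N + 2 N^{2}\right)$ ($p{\left(N \right)} = 5 \left(N + 4\right) \left(N + N \left(N + N\right)\right) = 5 \left(4 + N\right) \left(N + N 2 N\right) = 5 \left(4 + N\right) \left(N + 2 N^{2}\right)$)
$p{\left(-8 \right)} \left(\frac{321}{-455} - 366\right) = 5 \left(-8\right) \left(4 + 2 \left(-8\right)^{2} + 9 \left(-8\right)\right) \left(\frac{321}{-455} - 366\right) = 5 \left(-8\right) \left(4 + 2 \cdot 64 - 72\right) \left(321 \left(- \frac{1}{455}\right) - 366\right) = 5 \left(-8\right) \left(4 + 128 - 72\right) \left(- \frac{321}{455} - 366\right) = 5 \left(-8\right) 60 \left(- \frac{166851}{455}\right) = \left(-2400\right) \left(- \frac{166851}{455}\right) = \frac{80088480}{91}$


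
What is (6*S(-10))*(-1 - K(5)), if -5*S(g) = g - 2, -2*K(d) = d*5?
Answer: 828/5 ≈ 165.60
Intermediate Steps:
K(d) = -5*d/2 (K(d) = -d*5/2 = -5*d/2)
S(g) = ⅖ - g/5 (S(g) = -(g - 2)/5 = -(-2 + g)/5 = ⅖ - g/5)
(6*S(-10))*(-1 - K(5)) = (6*(⅖ - ⅕*(-10)))*(-1 - (-5)*5/2) = (6*(⅖ + 2))*(-1 - 1*(-25/2)) = (6*(12/5))*(-1 + 25/2) = (72/5)*(23/2) = 828/5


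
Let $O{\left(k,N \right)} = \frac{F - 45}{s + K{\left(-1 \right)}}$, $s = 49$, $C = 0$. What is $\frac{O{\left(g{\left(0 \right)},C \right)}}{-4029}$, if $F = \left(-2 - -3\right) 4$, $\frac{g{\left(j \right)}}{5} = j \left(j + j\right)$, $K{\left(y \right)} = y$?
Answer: $\frac{41}{193392} \approx 0.000212$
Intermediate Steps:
$g{\left(j \right)} = 10 j^{2}$ ($g{\left(j \right)} = 5 j \left(j + j\right) = 5 j 2 j = 5 \cdot 2 j^{2} = 10 j^{2}$)
$F = 4$ ($F = \left(-2 + 3\right) 4 = 1 \cdot 4 = 4$)
$O{\left(k,N \right)} = - \frac{41}{48}$ ($O{\left(k,N \right)} = \frac{4 - 45}{49 - 1} = - \frac{41}{48}$)
$\frac{O{\left(g{\left(0 \right)},C \right)}}{-4029} = - \frac{41}{48 \left(-4029\right)} = \left(- \frac{41}{48}\right) \left(- \frac{1}{4029}\right) = \frac{41}{193392}$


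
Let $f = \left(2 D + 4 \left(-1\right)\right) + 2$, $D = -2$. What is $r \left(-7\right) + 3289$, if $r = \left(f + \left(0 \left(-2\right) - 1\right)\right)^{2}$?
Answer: $2946$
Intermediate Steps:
$f = -6$ ($f = \left(2 \left(-2\right) + 4 \left(-1\right)\right) + 2 = \left(-4 - 4\right) + 2 = -8 + 2 = -6$)
$r = 49$ ($r = \left(-6 + \left(0 \left(-2\right) - 1\right)\right)^{2} = \left(-6 + \left(0 + \left(-2 + 1\right)\right)\right)^{2} = \left(-6 + \left(0 - 1\right)\right)^{2} = \left(-6 - 1\right)^{2} = \left(-7\right)^{2} = 49$)
$r \left(-7\right) + 3289 = 49 \left(-7\right) + 3289 = -343 + 3289 = 2946$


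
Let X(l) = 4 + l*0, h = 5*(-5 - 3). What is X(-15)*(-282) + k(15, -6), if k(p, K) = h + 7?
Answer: -1161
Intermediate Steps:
h = -40 (h = 5*(-8) = -40)
k(p, K) = -33 (k(p, K) = -40 + 7 = -33)
X(l) = 4 (X(l) = 4 + 0 = 4)
X(-15)*(-282) + k(15, -6) = 4*(-282) - 33 = -1128 - 33 = -1161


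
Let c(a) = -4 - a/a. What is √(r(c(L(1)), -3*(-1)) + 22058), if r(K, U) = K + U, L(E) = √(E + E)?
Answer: 2*√5514 ≈ 148.51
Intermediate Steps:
L(E) = √2*√E (L(E) = √(2*E) = √2*√E)
c(a) = -5 (c(a) = -4 - 1*1 = -4 - 1 = -5)
√(r(c(L(1)), -3*(-1)) + 22058) = √((-5 - 3*(-1)) + 22058) = √((-5 + 3) + 22058) = √(-2 + 22058) = √22056 = 2*√5514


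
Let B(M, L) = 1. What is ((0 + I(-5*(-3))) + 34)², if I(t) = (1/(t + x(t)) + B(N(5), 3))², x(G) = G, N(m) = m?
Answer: 996096721/810000 ≈ 1229.8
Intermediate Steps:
I(t) = (1 + 1/(2*t))² (I(t) = (1/(t + t) + 1)² = (1/(2*t) + 1)² = (1 + 1/(2*t))²)
((0 + I(-5*(-3))) + 34)² = ((0 + (1 + 2*(-5*(-3)))²/(4*(-5*(-3))²)) + 34)² = ((0 + (¼)*(1 + 2*15)²/15²) + 34)² = ((0 + (¼)*(1/225)*(1 + 30)²) + 34)² = ((0 + (¼)*(1/225)*31²) + 34)² = ((0 + (¼)*(1/225)*961) + 34)² = ((0 + 961/900) + 34)² = (961/900 + 34)² = (31561/900)² = 996096721/810000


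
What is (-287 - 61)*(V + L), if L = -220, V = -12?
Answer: 80736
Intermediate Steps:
(-287 - 61)*(V + L) = (-287 - 61)*(-12 - 220) = -348*(-232) = 80736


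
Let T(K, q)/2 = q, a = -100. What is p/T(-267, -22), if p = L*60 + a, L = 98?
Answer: -1445/11 ≈ -131.36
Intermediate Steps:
T(K, q) = 2*q
p = 5780 (p = 98*60 - 100 = 5880 - 100 = 5780)
p/T(-267, -22) = 5780/((2*(-22))) = 5780/(-44) = 5780*(-1/44) = -1445/11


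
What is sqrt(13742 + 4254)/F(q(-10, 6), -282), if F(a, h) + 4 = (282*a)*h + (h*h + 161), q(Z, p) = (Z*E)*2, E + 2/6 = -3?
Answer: -2*sqrt(4499)/5221919 ≈ -2.5690e-5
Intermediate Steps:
E = -10/3 (E = -1/3 - 3 = -10/3 ≈ -3.3333)
q(Z, p) = -20*Z/3 (q(Z, p) = (Z*(-10/3))*2 = -10*Z/3*2 = -20*Z/3)
F(a, h) = 157 + h**2 + 282*a*h (F(a, h) = -4 + ((282*a)*h + (h*h + 161)) = -4 + (282*a*h + (h**2 + 161)) = -4 + (282*a*h + (161 + h**2)) = -4 + (161 + h**2 + 282*a*h) = 157 + h**2 + 282*a*h)
sqrt(13742 + 4254)/F(q(-10, 6), -282) = sqrt(13742 + 4254)/(157 + (-282)**2 + 282*(-20/3*(-10))*(-282)) = sqrt(17996)/(157 + 79524 + 282*(200/3)*(-282)) = (2*sqrt(4499))/(157 + 79524 - 5301600) = (2*sqrt(4499))/(-5221919) = (2*sqrt(4499))*(-1/5221919) = -2*sqrt(4499)/5221919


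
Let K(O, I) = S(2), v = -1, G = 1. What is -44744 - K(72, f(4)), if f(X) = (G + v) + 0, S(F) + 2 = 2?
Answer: -44744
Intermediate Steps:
S(F) = 0 (S(F) = -2 + 2 = 0)
f(X) = 0 (f(X) = (1 - 1) + 0 = 0 + 0 = 0)
K(O, I) = 0
-44744 - K(72, f(4)) = -44744 - 1*0 = -44744 + 0 = -44744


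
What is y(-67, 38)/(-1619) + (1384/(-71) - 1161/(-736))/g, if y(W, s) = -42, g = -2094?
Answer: 6111507155/177157559616 ≈ 0.034498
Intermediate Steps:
y(-67, 38)/(-1619) + (1384/(-71) - 1161/(-736))/g = -42/(-1619) + (1384/(-71) - 1161/(-736))/(-2094) = -42*(-1/1619) + (1384*(-1/71) - 1161*(-1/736))*(-1/2094) = 42/1619 + (-1384/71 + 1161/736)*(-1/2094) = 42/1619 - 936193/52256*(-1/2094) = 42/1619 + 936193/109424064 = 6111507155/177157559616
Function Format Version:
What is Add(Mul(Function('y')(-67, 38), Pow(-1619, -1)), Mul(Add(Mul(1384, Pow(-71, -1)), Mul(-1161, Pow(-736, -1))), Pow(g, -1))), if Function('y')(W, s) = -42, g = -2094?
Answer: Rational(6111507155, 177157559616) ≈ 0.034498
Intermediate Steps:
Add(Mul(Function('y')(-67, 38), Pow(-1619, -1)), Mul(Add(Mul(1384, Pow(-71, -1)), Mul(-1161, Pow(-736, -1))), Pow(g, -1))) = Add(Mul(-42, Pow(-1619, -1)), Mul(Add(Mul(1384, Pow(-71, -1)), Mul(-1161, Pow(-736, -1))), Pow(-2094, -1))) = Add(Mul(-42, Rational(-1, 1619)), Mul(Add(Mul(1384, Rational(-1, 71)), Mul(-1161, Rational(-1, 736))), Rational(-1, 2094))) = Add(Rational(42, 1619), Mul(Add(Rational(-1384, 71), Rational(1161, 736)), Rational(-1, 2094))) = Add(Rational(42, 1619), Mul(Rational(-936193, 52256), Rational(-1, 2094))) = Add(Rational(42, 1619), Rational(936193, 109424064)) = Rational(6111507155, 177157559616)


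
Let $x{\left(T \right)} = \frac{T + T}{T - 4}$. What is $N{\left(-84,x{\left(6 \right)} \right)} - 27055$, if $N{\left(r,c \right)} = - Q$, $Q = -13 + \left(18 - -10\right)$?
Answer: $-27070$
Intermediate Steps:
$x{\left(T \right)} = \frac{2 T}{-4 + T}$
$Q = 15$ ($Q = -13 + \left(18 + 10\right) = -13 + 28 = 15$)
$N{\left(r,c \right)} = -15$ ($N{\left(r,c \right)} = \left(-1\right) 15 = -15$)
$N{\left(-84,x{\left(6 \right)} \right)} - 27055 = -15 - 27055 = -27070$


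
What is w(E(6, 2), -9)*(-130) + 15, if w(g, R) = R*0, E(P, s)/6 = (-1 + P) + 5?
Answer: 15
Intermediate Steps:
E(P, s) = 24 + 6*P (E(P, s) = 6*((-1 + P) + 5) = 6*(4 + P) = 24 + 6*P)
w(g, R) = 0
w(E(6, 2), -9)*(-130) + 15 = 0*(-130) + 15 = 0 + 15 = 15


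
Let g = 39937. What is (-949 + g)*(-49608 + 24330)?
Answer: -985538664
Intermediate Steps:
(-949 + g)*(-49608 + 24330) = (-949 + 39937)*(-49608 + 24330) = 38988*(-25278) = -985538664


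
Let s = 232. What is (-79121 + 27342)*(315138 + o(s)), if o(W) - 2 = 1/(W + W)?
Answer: -7571382255619/464 ≈ -1.6318e+10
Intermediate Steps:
o(W) = 2 + 1/(2*W) (o(W) = 2 + 1/(W + W) = 2 + 1/(2*W))
(-79121 + 27342)*(315138 + o(s)) = (-79121 + 27342)*(315138 + (2 + (½)/232)) = -51779*(315138 + (2 + (½)*(1/232))) = -51779*(315138 + (2 + 1/464)) = -51779*(315138 + 929/464) = -51779*146224961/464 = -7571382255619/464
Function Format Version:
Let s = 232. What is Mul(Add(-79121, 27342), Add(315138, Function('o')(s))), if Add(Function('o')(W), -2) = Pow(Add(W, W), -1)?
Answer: Rational(-7571382255619, 464) ≈ -1.6318e+10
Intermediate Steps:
Function('o')(W) = Add(2, Mul(Rational(1, 2), Pow(W, -1))) (Function('o')(W) = Add(2, Pow(Add(W, W), -1)) = Add(2, Pow(Mul(2, W), -1)) = Add(2, Mul(Rational(1, 2), Pow(W, -1))))
Mul(Add(-79121, 27342), Add(315138, Function('o')(s))) = Mul(Add(-79121, 27342), Add(315138, Add(2, Mul(Rational(1, 2), Pow(232, -1))))) = Mul(-51779, Add(315138, Add(2, Mul(Rational(1, 2), Rational(1, 232))))) = Mul(-51779, Add(315138, Add(2, Rational(1, 464)))) = Mul(-51779, Add(315138, Rational(929, 464))) = Mul(-51779, Rational(146224961, 464)) = Rational(-7571382255619, 464)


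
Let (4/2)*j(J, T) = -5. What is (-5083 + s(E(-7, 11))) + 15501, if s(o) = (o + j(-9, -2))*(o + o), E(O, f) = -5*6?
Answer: 12368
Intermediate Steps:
E(O, f) = -30
j(J, T) = -5/2 (j(J, T) = (½)*(-5) = -5/2)
s(o) = 2*o*(-5/2 + o) (s(o) = (o - 5/2)*(o + o) = (-5/2 + o)*(2*o) = 2*o*(-5/2 + o))
(-5083 + s(E(-7, 11))) + 15501 = (-5083 - 30*(-5 + 2*(-30))) + 15501 = (-5083 - 30*(-5 - 60)) + 15501 = (-5083 - 30*(-65)) + 15501 = (-5083 + 1950) + 15501 = -3133 + 15501 = 12368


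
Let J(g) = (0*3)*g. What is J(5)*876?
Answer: 0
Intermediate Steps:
J(g) = 0 (J(g) = 0*g = 0)
J(5)*876 = 0*876 = 0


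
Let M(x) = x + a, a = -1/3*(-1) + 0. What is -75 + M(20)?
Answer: -164/3 ≈ -54.667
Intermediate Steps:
a = ⅓ (a = -1*⅓*(-1) + 0 = -⅓*(-1) + 0 = ⅓ + 0 = ⅓ ≈ 0.33333)
M(x) = ⅓ + x (M(x) = x + ⅓ = ⅓ + x)
-75 + M(20) = -75 + (⅓ + 20) = -75 + 61/3 = -164/3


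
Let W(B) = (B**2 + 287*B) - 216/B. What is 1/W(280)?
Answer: 35/5556573 ≈ 6.2988e-6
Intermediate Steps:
W(B) = B**2 - 216/B + 287*B
1/W(280) = 1/((-216 + 280**2*(287 + 280))/280) = 1/((-216 + 78400*567)/280) = 1/((-216 + 44452800)/280) = 1/((1/280)*44452584) = 1/(5556573/35) = 35/5556573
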